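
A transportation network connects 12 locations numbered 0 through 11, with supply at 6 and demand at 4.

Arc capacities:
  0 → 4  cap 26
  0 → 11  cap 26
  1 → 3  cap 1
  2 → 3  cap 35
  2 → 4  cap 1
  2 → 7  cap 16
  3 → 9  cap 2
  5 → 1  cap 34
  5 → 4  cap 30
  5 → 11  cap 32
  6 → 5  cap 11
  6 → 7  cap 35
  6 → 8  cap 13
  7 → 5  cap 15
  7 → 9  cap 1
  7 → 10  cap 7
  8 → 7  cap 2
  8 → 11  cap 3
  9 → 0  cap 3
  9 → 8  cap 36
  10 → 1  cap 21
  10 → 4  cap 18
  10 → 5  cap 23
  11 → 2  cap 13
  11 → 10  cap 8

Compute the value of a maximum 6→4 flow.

augment #1: 6→5→4 bottleneck 11, total now 11
augment #2: 6→7→5→4 bottleneck 15, total now 26
augment #3: 6→7→10→4 bottleneck 7, total now 33
augment #4: 6→7→9→0→4 bottleneck 1, total now 34
augment #5: 6→8→11→2→4 bottleneck 1, total now 35
augment #6: 6→8→11→10→4 bottleneck 2, total now 37

Maximum flow value: 37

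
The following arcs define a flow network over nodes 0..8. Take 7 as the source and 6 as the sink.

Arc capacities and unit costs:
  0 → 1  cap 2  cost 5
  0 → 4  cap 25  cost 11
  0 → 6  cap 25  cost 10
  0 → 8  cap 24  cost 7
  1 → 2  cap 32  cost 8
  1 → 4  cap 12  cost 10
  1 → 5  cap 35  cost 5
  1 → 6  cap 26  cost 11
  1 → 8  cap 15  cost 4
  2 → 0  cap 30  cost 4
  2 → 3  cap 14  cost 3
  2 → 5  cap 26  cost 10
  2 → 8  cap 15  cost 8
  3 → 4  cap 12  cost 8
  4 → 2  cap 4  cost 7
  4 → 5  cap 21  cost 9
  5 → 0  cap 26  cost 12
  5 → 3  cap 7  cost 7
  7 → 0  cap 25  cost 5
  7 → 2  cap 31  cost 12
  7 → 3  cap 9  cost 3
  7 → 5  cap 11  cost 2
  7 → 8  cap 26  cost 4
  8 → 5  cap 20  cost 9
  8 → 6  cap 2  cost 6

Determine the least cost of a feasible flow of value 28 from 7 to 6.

Minimum cost for 28 units: 425

shortest-cost path #1: 7→8→6 push 2 @ unit cost 10 (adds 20)
shortest-cost path #2: 7→0→6 push 25 @ unit cost 15 (adds 375)
shortest-cost path #3: 7→5→0→1→6 push 1 @ unit cost 30 (adds 30)
total cost = 425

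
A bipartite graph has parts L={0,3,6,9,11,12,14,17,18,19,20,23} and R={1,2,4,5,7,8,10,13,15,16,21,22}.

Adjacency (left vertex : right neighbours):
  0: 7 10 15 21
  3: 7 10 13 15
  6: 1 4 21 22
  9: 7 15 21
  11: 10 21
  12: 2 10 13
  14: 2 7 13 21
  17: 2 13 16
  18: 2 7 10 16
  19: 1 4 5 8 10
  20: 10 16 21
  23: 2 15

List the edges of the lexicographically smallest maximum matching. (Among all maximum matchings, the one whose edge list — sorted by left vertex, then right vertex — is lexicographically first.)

|M| = 9 (so the lex-smallest maximum matching has 9 edges)
process left vertices in ascending order; for each, take the smallest-labelled available neighbour that still permits 9 edges overall, or leave it unmatched if none does
lex-smallest matching: {0-7, 3-10, 6-1, 9-15, 11-21, 12-2, 14-13, 17-16, 19-4}

Lex-smallest maximum matching: {(0,7), (3,10), (6,1), (9,15), (11,21), (12,2), (14,13), (17,16), (19,4)}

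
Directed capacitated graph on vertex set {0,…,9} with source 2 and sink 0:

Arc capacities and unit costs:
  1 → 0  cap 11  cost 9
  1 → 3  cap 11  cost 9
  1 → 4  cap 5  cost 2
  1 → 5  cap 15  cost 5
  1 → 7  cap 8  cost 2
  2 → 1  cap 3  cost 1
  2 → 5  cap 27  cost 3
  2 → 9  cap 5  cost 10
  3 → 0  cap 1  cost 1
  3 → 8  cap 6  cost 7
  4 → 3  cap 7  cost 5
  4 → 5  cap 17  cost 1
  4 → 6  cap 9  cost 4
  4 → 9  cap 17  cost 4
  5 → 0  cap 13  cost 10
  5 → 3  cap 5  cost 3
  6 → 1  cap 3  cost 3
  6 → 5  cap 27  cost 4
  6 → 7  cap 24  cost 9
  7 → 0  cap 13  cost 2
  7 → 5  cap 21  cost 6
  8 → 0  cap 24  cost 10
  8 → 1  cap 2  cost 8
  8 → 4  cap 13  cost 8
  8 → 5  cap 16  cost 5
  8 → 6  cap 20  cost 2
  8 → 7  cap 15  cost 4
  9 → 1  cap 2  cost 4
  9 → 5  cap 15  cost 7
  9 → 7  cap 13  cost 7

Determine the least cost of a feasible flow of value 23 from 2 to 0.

Minimum cost for 23 units: 303

shortest-cost path #1: 2→1→7→0 push 3 @ unit cost 5 (adds 15)
shortest-cost path #2: 2→5→3→0 push 1 @ unit cost 7 (adds 7)
shortest-cost path #3: 2→5→0 push 13 @ unit cost 13 (adds 169)
shortest-cost path #4: 2→9→1→7→0 push 2 @ unit cost 18 (adds 36)
shortest-cost path #5: 2→9→7→0 push 3 @ unit cost 19 (adds 57)
shortest-cost path #6: 2→5→3→8→7→0 push 1 @ unit cost 19 (adds 19)
total cost = 303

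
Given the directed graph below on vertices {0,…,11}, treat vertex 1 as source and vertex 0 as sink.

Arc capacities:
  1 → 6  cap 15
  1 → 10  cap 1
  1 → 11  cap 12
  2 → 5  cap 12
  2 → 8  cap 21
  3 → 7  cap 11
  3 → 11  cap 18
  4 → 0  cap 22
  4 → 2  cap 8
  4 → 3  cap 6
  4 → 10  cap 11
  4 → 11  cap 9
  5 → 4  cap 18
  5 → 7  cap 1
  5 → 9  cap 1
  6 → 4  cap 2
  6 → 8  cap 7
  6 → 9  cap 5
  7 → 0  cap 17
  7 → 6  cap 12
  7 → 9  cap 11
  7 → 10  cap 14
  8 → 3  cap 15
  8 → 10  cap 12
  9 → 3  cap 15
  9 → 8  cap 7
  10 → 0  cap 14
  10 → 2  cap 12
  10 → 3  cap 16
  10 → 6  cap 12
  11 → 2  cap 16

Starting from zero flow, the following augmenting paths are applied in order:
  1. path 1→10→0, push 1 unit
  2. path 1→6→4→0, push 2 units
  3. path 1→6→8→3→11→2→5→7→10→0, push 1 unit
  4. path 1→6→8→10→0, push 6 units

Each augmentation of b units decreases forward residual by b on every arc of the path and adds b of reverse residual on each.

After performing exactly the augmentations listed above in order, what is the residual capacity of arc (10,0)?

after path 1 (1→10→0, push 1): res(10,0)=13
after path 2 (1→6→4→0, push 2): res(10,0)=13
after path 3 (1→6→8→3→11→2→5→7→10→0, push 1): res(10,0)=12
after path 4 (1→6→8→10→0, push 6): res(10,0)=6

Residual capacity of (10,0): 6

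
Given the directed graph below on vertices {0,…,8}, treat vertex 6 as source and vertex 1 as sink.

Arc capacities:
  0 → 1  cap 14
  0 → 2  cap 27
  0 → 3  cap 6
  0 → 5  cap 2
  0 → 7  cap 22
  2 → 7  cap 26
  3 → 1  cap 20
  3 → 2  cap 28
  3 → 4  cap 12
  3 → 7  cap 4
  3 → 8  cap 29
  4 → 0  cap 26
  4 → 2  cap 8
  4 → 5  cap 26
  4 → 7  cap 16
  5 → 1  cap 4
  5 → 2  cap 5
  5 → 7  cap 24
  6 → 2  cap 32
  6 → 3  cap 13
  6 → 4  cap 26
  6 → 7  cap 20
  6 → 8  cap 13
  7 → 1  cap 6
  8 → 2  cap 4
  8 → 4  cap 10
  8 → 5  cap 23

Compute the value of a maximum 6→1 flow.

augment #1: 6→3→1 bottleneck 13, total now 13
augment #2: 6→7→1 bottleneck 6, total now 19
augment #3: 6→4→0→1 bottleneck 14, total now 33
augment #4: 6→4→5→1 bottleneck 4, total now 37
augment #5: 6→4→0→3→1 bottleneck 6, total now 43

Maximum flow value: 43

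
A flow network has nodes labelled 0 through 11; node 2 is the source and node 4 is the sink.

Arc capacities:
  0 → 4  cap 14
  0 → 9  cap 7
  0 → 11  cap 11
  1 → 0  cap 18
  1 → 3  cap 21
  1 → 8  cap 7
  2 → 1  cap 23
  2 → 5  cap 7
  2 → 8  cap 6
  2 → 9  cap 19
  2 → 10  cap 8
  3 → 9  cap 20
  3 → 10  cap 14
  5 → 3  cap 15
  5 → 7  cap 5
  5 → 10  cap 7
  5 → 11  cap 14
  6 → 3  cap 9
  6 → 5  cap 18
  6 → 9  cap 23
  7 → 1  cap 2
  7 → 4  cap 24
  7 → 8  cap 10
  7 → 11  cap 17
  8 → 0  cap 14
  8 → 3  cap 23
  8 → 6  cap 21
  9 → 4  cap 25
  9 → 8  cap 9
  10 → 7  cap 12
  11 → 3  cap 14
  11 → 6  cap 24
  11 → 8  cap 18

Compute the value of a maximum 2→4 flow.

Maximum flow value: 56

augment #1: 2→9→4 bottleneck 19, total now 19
augment #2: 2→1→0→4 bottleneck 14, total now 33
augment #3: 2→5→7→4 bottleneck 5, total now 38
augment #4: 2→10→7→4 bottleneck 8, total now 46
augment #5: 2→1→0→9→4 bottleneck 4, total now 50
augment #6: 2→1→3→9→4 bottleneck 2, total now 52
augment #7: 2→5→10→7→4 bottleneck 2, total now 54
augment #8: 2→1→3→10→7→4 bottleneck 2, total now 56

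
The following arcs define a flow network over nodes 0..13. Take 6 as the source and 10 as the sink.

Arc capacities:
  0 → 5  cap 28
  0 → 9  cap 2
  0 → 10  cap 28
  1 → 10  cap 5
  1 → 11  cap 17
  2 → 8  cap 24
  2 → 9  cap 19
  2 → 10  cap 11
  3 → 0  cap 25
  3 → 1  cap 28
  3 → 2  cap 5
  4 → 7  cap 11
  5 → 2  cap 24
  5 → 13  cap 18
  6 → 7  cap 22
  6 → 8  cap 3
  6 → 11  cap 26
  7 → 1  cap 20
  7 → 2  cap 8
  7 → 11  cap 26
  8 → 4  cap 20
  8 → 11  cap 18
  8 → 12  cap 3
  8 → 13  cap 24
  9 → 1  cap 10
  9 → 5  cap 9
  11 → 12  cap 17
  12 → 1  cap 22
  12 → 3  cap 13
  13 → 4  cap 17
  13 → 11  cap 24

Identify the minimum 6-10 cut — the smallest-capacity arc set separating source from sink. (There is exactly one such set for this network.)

Min-cut arcs: {(1,10), (7,2), (12,3)} (total capacity 26)

augment #1: 6→7→1→10 push 5
augment #2: 6→7→2→10 push 8
augment #3: 6→8→12→3→0→10 push 3
augment #4: 6→11→12→3→0→10 push 10
max flow = 26; residual-reachable set from 6 gives S-side
cut edges (S→T): {(1,10), (7,2), (12,3)} total cap 26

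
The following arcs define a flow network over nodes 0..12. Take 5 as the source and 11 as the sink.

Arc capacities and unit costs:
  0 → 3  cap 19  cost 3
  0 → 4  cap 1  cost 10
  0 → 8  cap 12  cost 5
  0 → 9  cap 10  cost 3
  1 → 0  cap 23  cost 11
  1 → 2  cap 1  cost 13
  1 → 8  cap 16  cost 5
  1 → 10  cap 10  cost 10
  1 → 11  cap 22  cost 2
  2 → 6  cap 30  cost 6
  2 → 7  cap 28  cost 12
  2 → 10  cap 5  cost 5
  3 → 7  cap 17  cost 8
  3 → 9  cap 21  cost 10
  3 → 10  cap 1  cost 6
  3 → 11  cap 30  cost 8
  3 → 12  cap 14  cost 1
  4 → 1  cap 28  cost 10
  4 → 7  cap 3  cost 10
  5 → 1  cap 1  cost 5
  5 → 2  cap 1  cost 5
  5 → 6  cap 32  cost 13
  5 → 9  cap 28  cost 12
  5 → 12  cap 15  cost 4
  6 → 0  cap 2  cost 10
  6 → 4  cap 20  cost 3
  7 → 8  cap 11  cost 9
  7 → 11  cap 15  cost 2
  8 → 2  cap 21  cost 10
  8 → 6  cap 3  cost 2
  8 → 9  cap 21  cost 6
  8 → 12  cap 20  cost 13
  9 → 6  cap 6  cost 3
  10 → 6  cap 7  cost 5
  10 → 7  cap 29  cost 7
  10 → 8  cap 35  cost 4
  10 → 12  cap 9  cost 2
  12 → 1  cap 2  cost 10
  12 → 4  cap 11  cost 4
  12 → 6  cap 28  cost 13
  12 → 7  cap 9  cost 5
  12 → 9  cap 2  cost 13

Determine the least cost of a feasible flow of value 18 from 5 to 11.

shortest-cost path #1: 5→1→11 push 1 @ unit cost 7 (adds 7)
shortest-cost path #2: 5→12→7→11 push 9 @ unit cost 11 (adds 99)
shortest-cost path #3: 5→12→1→11 push 2 @ unit cost 16 (adds 32)
shortest-cost path #4: 5→2→7→11 push 1 @ unit cost 19 (adds 19)
shortest-cost path #5: 5→12→4→7→11 push 3 @ unit cost 20 (adds 60)
shortest-cost path #6: 5→12→4→1→11 push 1 @ unit cost 20 (adds 20)
shortest-cost path #7: 5→6→4→1→11 push 1 @ unit cost 28 (adds 28)
total cost = 265

Minimum cost for 18 units: 265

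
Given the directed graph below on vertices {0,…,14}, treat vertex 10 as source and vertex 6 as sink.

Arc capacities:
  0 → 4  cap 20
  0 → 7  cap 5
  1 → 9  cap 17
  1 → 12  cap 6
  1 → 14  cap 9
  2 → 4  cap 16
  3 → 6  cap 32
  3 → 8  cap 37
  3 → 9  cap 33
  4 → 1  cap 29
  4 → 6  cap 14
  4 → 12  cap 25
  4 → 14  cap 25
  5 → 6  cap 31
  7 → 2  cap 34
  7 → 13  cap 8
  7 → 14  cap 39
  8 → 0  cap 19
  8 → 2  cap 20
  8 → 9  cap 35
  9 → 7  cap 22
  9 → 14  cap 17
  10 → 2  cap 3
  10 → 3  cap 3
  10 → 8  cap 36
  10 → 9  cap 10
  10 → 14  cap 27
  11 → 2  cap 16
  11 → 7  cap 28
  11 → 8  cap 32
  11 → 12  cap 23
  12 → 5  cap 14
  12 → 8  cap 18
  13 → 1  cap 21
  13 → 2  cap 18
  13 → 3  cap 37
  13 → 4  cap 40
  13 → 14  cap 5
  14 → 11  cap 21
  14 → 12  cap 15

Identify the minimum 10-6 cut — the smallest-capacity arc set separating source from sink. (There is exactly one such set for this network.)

Min-cut arcs: {(4,6), (7,13), (10,3), (12,5)} (total capacity 39)

augment #1: 10→3→6 push 3
augment #2: 10→2→4→6 push 3
augment #3: 10→8→0→4→6 push 11
augment #4: 10→14→12→5→6 push 14
augment #5: 10→9→7→13→3→6 push 8
max flow = 39; residual-reachable set from 10 gives S-side
cut edges (S→T): {(4,6), (7,13), (10,3), (12,5)} total cap 39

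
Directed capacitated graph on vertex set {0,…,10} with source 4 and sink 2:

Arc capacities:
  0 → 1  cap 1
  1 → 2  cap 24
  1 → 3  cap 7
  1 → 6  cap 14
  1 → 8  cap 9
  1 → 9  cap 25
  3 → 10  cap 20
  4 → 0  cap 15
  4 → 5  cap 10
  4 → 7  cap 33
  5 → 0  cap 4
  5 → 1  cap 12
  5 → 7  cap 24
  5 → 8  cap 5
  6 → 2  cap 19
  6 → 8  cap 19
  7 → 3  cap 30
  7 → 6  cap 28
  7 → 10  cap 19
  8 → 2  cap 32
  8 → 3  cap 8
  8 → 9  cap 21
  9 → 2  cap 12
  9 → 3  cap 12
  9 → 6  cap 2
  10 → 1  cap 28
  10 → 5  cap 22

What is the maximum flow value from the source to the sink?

augment #1: 4→0→1→2 bottleneck 1, total now 1
augment #2: 4→5→1→2 bottleneck 10, total now 11
augment #3: 4→7→6→2 bottleneck 19, total now 30
augment #4: 4→7→6→8→2 bottleneck 9, total now 39
augment #5: 4→7→10→1→2 bottleneck 5, total now 44

Maximum flow value: 44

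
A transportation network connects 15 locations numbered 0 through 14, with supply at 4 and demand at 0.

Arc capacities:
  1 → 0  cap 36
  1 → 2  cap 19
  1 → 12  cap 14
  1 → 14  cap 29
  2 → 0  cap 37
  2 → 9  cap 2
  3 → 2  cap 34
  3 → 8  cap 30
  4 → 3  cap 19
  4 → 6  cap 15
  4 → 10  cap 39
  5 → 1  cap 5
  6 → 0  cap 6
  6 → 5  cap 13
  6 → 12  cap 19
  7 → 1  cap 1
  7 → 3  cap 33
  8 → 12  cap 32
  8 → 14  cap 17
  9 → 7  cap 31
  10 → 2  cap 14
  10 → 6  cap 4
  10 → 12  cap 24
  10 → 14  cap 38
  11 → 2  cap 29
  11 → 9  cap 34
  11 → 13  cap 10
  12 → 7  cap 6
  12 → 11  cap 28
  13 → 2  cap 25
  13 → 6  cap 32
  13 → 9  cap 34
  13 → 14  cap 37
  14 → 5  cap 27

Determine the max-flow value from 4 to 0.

Maximum flow value: 49

augment #1: 4→6→0 bottleneck 6, total now 6
augment #2: 4→3→2→0 bottleneck 19, total now 25
augment #3: 4→10→2→0 bottleneck 14, total now 39
augment #4: 4→6→5→1→0 bottleneck 5, total now 44
augment #5: 4→6→12→7→1→0 bottleneck 1, total now 45
augment #6: 4→6→12→11→2→0 bottleneck 3, total now 48
augment #7: 4→10→12→11→2→0 bottleneck 1, total now 49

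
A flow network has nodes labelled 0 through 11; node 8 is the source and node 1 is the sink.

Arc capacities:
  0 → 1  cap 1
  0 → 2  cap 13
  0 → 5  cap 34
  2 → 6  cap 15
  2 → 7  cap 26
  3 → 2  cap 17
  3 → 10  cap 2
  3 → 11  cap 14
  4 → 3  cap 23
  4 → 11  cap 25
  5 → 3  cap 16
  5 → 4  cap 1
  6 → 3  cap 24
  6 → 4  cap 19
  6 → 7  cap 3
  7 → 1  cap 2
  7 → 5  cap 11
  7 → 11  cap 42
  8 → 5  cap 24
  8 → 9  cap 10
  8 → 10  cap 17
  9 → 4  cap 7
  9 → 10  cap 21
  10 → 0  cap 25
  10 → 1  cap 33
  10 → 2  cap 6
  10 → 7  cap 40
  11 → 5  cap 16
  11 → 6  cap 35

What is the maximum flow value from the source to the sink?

Maximum flow value: 31

augment #1: 8→10→1 bottleneck 17, total now 17
augment #2: 8→9→10→1 bottleneck 10, total now 27
augment #3: 8→5→3→10→1 bottleneck 2, total now 29
augment #4: 8→5→3→2→7→1 bottleneck 2, total now 31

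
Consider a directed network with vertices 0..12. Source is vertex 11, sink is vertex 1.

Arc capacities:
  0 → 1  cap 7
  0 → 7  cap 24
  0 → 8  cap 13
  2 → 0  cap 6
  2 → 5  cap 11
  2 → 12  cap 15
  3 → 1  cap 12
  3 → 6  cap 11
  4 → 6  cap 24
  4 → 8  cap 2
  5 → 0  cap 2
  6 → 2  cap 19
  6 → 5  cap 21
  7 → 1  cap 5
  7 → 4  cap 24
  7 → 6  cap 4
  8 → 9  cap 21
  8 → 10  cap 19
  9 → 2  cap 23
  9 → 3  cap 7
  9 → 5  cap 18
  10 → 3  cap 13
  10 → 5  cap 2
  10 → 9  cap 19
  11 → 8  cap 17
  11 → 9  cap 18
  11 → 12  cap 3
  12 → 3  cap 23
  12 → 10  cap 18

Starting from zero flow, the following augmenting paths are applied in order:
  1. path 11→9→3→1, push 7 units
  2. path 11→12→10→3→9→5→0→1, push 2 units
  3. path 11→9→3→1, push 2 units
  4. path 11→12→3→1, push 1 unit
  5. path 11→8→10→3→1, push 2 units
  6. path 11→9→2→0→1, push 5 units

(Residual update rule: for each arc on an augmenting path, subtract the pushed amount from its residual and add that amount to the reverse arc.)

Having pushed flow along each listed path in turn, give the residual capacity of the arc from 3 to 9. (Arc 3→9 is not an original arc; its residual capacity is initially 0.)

after path 1 (11→9→3→1, push 7): res(3,9)=7
after path 2 (11→12→10→3→9→5→0→1, push 2): res(3,9)=5
after path 3 (11→9→3→1, push 2): res(3,9)=7
after path 4 (11→12→3→1, push 1): res(3,9)=7
after path 5 (11→8→10→3→1, push 2): res(3,9)=7
after path 6 (11→9→2→0→1, push 5): res(3,9)=7

Residual capacity of (3,9): 7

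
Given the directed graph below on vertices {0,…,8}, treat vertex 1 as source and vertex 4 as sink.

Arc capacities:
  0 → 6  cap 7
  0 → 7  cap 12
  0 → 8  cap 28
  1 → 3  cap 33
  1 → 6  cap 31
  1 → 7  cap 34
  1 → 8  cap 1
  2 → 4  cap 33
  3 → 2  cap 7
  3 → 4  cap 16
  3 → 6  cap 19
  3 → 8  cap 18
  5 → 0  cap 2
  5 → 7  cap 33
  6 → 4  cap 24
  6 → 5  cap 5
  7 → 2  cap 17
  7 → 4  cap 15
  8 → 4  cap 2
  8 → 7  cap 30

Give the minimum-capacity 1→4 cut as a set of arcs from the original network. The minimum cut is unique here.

Min-cut arcs: {(3,2), (3,4), (6,4), (7,2), (7,4), (8,4)} (total capacity 81)

augment #1: 1→3→4 push 16
augment #2: 1→6→4 push 24
augment #3: 1→7→4 push 15
augment #4: 1→8→4 push 1
augment #5: 1→3→2→4 push 7
augment #6: 1→3→8→4 push 1
augment #7: 1→7→2→4 push 17
max flow = 81; residual-reachable set from 1 gives S-side
cut edges (S→T): {(3,2), (3,4), (6,4), (7,2), (7,4), (8,4)} total cap 81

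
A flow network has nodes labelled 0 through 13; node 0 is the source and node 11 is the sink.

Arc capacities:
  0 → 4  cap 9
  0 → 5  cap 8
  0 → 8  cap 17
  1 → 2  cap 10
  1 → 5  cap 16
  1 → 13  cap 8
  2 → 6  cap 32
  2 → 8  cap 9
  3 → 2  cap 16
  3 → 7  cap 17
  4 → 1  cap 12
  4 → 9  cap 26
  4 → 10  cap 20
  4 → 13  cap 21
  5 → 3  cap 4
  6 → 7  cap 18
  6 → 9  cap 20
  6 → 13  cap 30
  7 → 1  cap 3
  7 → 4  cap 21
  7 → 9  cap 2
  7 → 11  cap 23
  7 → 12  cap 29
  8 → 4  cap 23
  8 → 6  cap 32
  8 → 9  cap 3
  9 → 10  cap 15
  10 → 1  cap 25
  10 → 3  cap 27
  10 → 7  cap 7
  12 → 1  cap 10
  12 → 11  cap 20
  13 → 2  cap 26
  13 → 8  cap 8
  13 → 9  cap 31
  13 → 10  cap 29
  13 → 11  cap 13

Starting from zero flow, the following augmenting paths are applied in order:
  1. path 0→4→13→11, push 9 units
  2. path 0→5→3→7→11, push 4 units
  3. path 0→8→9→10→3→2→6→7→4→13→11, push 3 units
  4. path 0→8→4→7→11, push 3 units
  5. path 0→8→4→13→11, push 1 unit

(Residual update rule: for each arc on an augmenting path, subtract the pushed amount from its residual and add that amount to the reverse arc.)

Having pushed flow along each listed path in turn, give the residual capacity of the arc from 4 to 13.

after path 1 (0→4→13→11, push 9): res(4,13)=12
after path 2 (0→5→3→7→11, push 4): res(4,13)=12
after path 3 (0→8→9→10→3→2→6→7→4→13→11, push 3): res(4,13)=9
after path 4 (0→8→4→7→11, push 3): res(4,13)=9
after path 5 (0→8→4→13→11, push 1): res(4,13)=8

Residual capacity of (4,13): 8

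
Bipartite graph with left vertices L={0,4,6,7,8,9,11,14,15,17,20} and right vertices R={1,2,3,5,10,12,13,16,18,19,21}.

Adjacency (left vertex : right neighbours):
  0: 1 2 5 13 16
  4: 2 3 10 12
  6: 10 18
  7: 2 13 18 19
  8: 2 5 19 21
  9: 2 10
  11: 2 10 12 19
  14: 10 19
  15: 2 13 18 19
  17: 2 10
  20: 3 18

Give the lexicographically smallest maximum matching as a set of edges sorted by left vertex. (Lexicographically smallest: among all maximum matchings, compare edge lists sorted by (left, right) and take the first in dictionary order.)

Lex-smallest maximum matching: {(0,1), (4,2), (6,10), (7,13), (8,5), (11,12), (14,19), (15,18), (20,3)}

|M| = 9 (so the lex-smallest maximum matching has 9 edges)
process left vertices in ascending order; for each, take the smallest-labelled available neighbour that still permits 9 edges overall, or leave it unmatched if none does
lex-smallest matching: {0-1, 4-2, 6-10, 7-13, 8-5, 11-12, 14-19, 15-18, 20-3}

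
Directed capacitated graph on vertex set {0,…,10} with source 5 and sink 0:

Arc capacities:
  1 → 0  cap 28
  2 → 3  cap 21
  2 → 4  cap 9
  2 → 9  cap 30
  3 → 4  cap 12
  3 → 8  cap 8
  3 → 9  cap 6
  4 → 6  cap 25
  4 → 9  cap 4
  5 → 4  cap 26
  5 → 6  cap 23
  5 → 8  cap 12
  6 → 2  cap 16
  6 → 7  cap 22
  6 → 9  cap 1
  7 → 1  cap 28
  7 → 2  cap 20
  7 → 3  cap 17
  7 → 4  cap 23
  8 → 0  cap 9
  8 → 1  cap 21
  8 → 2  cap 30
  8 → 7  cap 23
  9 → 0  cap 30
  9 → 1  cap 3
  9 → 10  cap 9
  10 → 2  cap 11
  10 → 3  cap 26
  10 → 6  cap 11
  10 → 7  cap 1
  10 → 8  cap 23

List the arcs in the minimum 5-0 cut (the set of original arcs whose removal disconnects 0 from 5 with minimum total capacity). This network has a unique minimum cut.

Min-cut arcs: {(4,9), (5,8), (6,2), (6,7), (6,9)} (total capacity 55)

augment #1: 5→8→0 push 9
augment #2: 5→4→9→0 push 4
augment #3: 5→6→9→0 push 1
augment #4: 5→8→1→0 push 3
augment #5: 5→6→2→9→0 push 16
augment #6: 5→6→7→1→0 push 6
augment #7: 5→4→6→7→1→0 push 16
max flow = 55; residual-reachable set from 5 gives S-side
cut edges (S→T): {(4,9), (5,8), (6,2), (6,7), (6,9)} total cap 55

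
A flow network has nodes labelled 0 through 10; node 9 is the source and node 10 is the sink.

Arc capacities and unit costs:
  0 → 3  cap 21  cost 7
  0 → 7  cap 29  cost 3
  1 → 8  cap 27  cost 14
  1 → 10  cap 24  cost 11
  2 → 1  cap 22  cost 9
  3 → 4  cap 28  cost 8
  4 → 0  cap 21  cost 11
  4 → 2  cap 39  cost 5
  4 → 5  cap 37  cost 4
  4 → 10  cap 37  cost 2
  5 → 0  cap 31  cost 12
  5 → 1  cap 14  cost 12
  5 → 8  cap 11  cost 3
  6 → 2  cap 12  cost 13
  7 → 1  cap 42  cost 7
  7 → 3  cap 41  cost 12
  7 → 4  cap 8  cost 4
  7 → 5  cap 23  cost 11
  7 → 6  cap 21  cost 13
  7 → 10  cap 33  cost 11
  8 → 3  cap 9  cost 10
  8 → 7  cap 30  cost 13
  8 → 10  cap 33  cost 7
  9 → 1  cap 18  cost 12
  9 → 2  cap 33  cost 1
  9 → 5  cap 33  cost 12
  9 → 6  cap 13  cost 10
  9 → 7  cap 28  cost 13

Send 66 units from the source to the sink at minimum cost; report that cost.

shortest-cost path #1: 9→7→4→10 push 8 @ unit cost 19 (adds 152)
shortest-cost path #2: 9→2→1→10 push 22 @ unit cost 21 (adds 462)
shortest-cost path #3: 9→5→8→10 push 11 @ unit cost 22 (adds 242)
shortest-cost path #4: 9→1→10 push 2 @ unit cost 23 (adds 46)
shortest-cost path #5: 9→7→10 push 20 @ unit cost 24 (adds 480)
shortest-cost path #6: 9→1→8→10 push 3 @ unit cost 33 (adds 99)
total cost = 1481

Minimum cost for 66 units: 1481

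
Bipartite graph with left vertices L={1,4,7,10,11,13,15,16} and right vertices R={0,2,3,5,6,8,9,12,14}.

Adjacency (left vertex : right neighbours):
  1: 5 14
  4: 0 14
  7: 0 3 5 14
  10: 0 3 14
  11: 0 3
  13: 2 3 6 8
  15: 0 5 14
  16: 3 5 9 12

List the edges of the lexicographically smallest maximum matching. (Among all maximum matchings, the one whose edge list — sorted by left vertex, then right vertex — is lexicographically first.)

|M| = 6 (so the lex-smallest maximum matching has 6 edges)
process left vertices in ascending order; for each, take the smallest-labelled available neighbour that still permits 6 edges overall, or leave it unmatched if none does
lex-smallest matching: {1-5, 4-0, 7-3, 10-14, 13-2, 16-9}

Lex-smallest maximum matching: {(1,5), (4,0), (7,3), (10,14), (13,2), (16,9)}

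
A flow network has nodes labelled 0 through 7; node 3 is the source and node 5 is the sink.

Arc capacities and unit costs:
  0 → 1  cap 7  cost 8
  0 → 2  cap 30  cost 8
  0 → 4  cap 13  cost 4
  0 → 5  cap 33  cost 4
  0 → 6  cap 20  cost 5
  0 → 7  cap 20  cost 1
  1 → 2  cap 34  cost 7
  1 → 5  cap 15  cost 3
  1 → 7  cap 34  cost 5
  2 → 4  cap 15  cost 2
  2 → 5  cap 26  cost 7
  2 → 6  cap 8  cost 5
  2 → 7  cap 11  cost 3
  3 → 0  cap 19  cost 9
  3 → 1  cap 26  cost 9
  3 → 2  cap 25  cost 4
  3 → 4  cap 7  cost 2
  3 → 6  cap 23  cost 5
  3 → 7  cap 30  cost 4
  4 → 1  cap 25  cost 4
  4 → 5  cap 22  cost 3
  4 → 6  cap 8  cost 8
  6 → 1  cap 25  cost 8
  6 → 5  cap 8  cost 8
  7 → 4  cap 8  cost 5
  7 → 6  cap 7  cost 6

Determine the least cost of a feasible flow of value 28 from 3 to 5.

Minimum cost for 28 units: 236

shortest-cost path #1: 3→4→5 push 7 @ unit cost 5 (adds 35)
shortest-cost path #2: 3→2→4→5 push 15 @ unit cost 9 (adds 135)
shortest-cost path #3: 3→2→5 push 6 @ unit cost 11 (adds 66)
total cost = 236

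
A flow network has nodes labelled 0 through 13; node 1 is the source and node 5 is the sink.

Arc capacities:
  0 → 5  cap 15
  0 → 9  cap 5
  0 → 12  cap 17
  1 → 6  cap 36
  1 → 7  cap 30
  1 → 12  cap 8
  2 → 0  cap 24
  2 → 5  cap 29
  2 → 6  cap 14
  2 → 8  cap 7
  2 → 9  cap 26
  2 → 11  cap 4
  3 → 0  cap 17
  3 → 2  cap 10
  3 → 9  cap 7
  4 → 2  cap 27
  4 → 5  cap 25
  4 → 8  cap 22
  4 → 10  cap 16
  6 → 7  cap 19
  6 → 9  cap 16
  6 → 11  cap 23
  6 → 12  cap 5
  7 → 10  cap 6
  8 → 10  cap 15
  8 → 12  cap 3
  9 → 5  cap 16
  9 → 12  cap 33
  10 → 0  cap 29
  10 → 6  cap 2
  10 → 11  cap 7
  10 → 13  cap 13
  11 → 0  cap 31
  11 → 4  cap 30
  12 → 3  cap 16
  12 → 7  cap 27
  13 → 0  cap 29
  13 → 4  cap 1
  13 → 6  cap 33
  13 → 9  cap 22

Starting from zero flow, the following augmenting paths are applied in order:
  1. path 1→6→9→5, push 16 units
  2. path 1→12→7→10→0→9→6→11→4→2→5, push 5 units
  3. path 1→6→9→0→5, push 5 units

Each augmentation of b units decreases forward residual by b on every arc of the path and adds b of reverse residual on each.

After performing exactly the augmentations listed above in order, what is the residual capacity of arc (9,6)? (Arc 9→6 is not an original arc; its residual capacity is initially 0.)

Residual capacity of (9,6): 16

after path 1 (1→6→9→5, push 16): res(9,6)=16
after path 2 (1→12→7→10→0→9→6→11→4→2→5, push 5): res(9,6)=11
after path 3 (1→6→9→0→5, push 5): res(9,6)=16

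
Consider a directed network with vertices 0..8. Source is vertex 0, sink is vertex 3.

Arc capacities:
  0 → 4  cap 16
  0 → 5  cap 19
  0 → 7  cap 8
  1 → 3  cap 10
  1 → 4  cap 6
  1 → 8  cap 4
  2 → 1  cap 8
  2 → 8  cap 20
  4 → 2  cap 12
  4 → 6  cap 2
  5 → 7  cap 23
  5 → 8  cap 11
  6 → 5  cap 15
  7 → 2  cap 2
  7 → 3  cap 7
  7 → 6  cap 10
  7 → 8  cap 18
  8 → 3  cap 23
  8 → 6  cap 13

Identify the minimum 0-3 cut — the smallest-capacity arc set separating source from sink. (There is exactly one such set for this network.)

Min-cut arcs: {(2,1), (7,3), (8,3)} (total capacity 38)

augment #1: 0→7→3 push 7
augment #2: 0→5→8→3 push 11
augment #3: 0→7→8→3 push 1
augment #4: 0→4→2→1→3 push 8
augment #5: 0→4→2→8→3 push 4
augment #6: 0→5→7→8→3 push 7
max flow = 38; residual-reachable set from 0 gives S-side
cut edges (S→T): {(2,1), (7,3), (8,3)} total cap 38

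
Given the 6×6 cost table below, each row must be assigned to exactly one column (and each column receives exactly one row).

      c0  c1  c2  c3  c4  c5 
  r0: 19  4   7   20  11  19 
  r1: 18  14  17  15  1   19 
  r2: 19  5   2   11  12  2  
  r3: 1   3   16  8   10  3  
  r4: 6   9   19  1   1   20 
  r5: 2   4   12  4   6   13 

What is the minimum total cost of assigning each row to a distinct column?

optimal assignment: row0→col1 (cost 4), row1→col4 (cost 1), row2→col2 (cost 2), row3→col5 (cost 3), row4→col3 (cost 1), row5→col0 (cost 2)
total = 4 + 1 + 2 + 3 + 1 + 2 = 13

Minimum assignment cost: 13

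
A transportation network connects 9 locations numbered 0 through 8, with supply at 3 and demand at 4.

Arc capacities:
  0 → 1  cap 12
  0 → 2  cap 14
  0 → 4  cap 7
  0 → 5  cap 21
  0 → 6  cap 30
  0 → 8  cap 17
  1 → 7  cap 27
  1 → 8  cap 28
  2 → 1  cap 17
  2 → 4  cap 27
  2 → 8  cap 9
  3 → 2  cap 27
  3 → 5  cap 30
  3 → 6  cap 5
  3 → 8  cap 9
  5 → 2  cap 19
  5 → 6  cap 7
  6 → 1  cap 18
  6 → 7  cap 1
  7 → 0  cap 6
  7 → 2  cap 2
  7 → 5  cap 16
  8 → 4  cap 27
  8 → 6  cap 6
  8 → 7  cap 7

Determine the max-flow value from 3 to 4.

augment #1: 3→2→4 bottleneck 27, total now 27
augment #2: 3→8→4 bottleneck 9, total now 36
augment #3: 3→5→2→8→4 bottleneck 9, total now 45
augment #4: 3→6→1→8→4 bottleneck 5, total now 50
augment #5: 3→5→2→1→8→4 bottleneck 4, total now 54
augment #6: 3→5→6→7→0→4 bottleneck 1, total now 55
augment #7: 3→5→2→1→7→0→4 bottleneck 5, total now 60

Maximum flow value: 60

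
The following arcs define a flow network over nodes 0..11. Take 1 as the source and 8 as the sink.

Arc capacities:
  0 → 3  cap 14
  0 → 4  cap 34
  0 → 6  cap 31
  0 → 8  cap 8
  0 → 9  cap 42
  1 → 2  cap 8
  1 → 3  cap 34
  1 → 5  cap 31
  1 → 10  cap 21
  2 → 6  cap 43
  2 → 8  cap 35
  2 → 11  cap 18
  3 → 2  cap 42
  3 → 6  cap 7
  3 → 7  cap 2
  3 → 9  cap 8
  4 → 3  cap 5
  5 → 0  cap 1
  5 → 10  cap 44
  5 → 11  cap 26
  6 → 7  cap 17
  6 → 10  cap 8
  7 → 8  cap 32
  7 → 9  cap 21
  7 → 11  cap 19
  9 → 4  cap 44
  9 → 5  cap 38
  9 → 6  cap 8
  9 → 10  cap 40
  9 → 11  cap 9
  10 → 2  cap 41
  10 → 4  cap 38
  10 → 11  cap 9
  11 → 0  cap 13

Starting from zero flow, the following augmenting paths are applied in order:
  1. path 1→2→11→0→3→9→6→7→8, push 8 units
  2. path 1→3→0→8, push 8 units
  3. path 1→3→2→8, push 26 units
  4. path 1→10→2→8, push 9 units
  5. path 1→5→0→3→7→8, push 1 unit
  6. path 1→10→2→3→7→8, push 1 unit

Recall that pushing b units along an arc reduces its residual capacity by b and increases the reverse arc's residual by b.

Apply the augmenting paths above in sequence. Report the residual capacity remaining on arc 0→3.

Residual capacity of (0,3): 13

after path 1 (1→2→11→0→3→9→6→7→8, push 8): res(0,3)=6
after path 2 (1→3→0→8, push 8): res(0,3)=14
after path 3 (1→3→2→8, push 26): res(0,3)=14
after path 4 (1→10→2→8, push 9): res(0,3)=14
after path 5 (1→5→0→3→7→8, push 1): res(0,3)=13
after path 6 (1→10→2→3→7→8, push 1): res(0,3)=13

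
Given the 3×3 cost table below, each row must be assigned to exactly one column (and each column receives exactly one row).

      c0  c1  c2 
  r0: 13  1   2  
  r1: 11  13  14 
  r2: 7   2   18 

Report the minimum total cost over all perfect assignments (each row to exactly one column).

optimal assignment: row0→col2 (cost 2), row1→col0 (cost 11), row2→col1 (cost 2)
total = 2 + 11 + 2 = 15

Minimum assignment cost: 15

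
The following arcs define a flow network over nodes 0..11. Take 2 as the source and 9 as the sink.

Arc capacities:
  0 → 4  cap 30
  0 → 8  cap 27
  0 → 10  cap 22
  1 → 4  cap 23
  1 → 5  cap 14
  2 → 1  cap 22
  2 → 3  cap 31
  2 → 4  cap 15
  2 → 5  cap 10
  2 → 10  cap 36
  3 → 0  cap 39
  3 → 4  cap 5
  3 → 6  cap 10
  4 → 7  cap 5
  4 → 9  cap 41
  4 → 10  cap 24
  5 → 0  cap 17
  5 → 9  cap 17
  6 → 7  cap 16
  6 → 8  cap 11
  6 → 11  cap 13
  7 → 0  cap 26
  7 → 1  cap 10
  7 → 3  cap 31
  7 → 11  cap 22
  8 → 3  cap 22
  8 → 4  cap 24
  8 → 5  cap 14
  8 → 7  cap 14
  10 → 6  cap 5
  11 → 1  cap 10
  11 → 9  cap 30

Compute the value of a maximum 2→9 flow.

Maximum flow value: 83

augment #1: 2→4→9 bottleneck 15, total now 15
augment #2: 2→5→9 bottleneck 10, total now 25
augment #3: 2→1→4→9 bottleneck 22, total now 47
augment #4: 2→3→4→9 bottleneck 4, total now 51
augment #5: 2→3→6→11→9 bottleneck 10, total now 61
augment #6: 2→10→6→11→9 bottleneck 3, total now 64
augment #7: 2→3→0→8→5→9 bottleneck 7, total now 71
augment #8: 2→3→4→7→11→9 bottleneck 1, total now 72
augment #9: 2→10→6→7→11→9 bottleneck 2, total now 74
augment #10: 2→3→0→4→7→11→9 bottleneck 4, total now 78
augment #11: 2→3→0→8→7→11→9 bottleneck 5, total now 83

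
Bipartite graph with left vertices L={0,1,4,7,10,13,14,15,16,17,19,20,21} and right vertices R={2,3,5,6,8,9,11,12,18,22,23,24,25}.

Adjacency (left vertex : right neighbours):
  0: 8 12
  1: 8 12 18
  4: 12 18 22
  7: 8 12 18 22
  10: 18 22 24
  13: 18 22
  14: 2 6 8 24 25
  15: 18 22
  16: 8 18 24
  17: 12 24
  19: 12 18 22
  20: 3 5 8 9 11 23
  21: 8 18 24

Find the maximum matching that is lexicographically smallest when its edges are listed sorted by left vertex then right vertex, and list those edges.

Lex-smallest maximum matching: {(0,8), (1,12), (4,18), (7,22), (10,24), (14,2), (20,3)}

|M| = 7 (so the lex-smallest maximum matching has 7 edges)
process left vertices in ascending order; for each, take the smallest-labelled available neighbour that still permits 7 edges overall, or leave it unmatched if none does
lex-smallest matching: {0-8, 1-12, 4-18, 7-22, 10-24, 14-2, 20-3}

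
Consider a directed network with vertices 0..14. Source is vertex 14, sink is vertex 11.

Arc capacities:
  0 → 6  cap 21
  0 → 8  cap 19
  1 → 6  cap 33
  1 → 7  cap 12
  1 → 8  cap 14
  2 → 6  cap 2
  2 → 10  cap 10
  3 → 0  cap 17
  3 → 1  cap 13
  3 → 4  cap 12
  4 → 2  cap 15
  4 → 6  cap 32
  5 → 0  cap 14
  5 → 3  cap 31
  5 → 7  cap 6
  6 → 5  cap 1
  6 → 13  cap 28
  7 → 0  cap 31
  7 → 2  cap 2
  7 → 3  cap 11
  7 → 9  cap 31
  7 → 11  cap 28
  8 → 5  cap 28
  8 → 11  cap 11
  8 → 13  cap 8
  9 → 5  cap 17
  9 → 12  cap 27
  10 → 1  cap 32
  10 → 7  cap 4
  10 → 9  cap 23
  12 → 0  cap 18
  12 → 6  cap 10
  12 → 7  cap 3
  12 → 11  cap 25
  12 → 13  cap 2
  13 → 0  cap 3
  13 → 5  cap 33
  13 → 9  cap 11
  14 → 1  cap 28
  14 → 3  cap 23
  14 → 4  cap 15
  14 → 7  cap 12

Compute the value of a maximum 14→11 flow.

augment #1: 14→7→11 bottleneck 12, total now 12
augment #2: 14→1→7→11 bottleneck 12, total now 24
augment #3: 14→1→8→11 bottleneck 11, total now 35
augment #4: 14→1→6→5→7→11 bottleneck 1, total now 36
augment #5: 14→1→8→5→7→11 bottleneck 3, total now 39
augment #6: 14→1→6→13→9→12→11 bottleneck 1, total now 40
augment #7: 14→4→2→10→9→12→11 bottleneck 10, total now 50
augment #8: 14→4→6→13→9→12→11 bottleneck 5, total now 55
augment #9: 14→3→0→6→13→9→12→11 bottleneck 5, total now 60
augment #10: 14→3→0→8→5→7→9→12→11 bottleneck 2, total now 62

Maximum flow value: 62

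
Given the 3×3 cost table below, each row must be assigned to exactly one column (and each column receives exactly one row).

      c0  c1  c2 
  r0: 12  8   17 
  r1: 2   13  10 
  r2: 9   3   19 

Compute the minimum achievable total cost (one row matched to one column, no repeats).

Minimum assignment cost: 22

optimal assignment: row0→col2 (cost 17), row1→col0 (cost 2), row2→col1 (cost 3)
total = 17 + 2 + 3 = 22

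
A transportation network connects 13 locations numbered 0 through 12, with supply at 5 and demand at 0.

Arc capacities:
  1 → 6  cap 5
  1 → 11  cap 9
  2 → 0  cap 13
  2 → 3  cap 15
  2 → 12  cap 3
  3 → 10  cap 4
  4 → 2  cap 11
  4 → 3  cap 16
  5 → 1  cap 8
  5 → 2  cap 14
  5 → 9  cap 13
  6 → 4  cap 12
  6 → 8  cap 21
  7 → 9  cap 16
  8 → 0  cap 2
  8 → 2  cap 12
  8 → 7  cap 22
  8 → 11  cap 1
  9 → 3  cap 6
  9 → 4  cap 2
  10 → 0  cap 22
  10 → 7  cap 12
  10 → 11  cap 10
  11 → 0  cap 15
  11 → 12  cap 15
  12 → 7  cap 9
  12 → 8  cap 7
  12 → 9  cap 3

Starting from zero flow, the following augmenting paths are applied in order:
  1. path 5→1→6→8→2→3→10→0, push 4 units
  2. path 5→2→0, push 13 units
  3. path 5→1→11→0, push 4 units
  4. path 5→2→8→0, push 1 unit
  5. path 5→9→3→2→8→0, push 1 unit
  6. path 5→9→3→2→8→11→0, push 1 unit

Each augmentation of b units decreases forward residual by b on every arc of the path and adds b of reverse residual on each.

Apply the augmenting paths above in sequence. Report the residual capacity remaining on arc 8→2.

after path 1 (5→1→6→8→2→3→10→0, push 4): res(8,2)=8
after path 2 (5→2→0, push 13): res(8,2)=8
after path 3 (5→1→11→0, push 4): res(8,2)=8
after path 4 (5→2→8→0, push 1): res(8,2)=9
after path 5 (5→9→3→2→8→0, push 1): res(8,2)=10
after path 6 (5→9→3→2→8→11→0, push 1): res(8,2)=11

Residual capacity of (8,2): 11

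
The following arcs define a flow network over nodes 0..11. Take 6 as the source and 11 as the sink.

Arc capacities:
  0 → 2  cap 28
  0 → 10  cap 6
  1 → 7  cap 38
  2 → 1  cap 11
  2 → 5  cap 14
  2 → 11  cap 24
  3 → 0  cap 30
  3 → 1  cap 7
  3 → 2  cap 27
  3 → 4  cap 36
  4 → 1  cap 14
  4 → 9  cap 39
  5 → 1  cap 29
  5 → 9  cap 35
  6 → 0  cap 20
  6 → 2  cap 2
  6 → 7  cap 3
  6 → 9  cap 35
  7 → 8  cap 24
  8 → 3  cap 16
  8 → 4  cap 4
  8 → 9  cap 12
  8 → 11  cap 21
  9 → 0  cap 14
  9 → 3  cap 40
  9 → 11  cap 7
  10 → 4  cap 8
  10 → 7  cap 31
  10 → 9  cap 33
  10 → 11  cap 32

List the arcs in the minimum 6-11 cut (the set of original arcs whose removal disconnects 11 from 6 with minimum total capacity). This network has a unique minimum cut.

augment #1: 6→2→11 push 2
augment #2: 6→9→11 push 7
augment #3: 6→0→2→11 push 20
augment #4: 6→7→8→11 push 3
augment #5: 6→9→0→2→11 push 2
augment #6: 6→9→0→10→11 push 6
augment #7: 6→9→3→1→7→8→11 push 7
augment #8: 6→9→0→2→1→7→8→11 push 6
augment #9: 6→9→3→2→1→7→8→11 push 5
max flow = 58; residual-reachable set from 6 gives S-side
cut edges (S→T): {(0,10), (2,11), (8,11), (9,11)} total cap 58

Min-cut arcs: {(0,10), (2,11), (8,11), (9,11)} (total capacity 58)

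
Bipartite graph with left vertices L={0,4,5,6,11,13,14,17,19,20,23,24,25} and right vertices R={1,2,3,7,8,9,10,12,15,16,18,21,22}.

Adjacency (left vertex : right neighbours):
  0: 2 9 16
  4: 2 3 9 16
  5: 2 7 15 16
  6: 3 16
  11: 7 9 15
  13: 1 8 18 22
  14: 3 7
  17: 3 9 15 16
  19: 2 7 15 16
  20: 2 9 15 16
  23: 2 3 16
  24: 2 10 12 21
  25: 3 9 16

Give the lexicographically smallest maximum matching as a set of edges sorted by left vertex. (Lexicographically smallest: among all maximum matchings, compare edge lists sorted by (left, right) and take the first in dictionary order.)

|M| = 8 (so the lex-smallest maximum matching has 8 edges)
process left vertices in ascending order; for each, take the smallest-labelled available neighbour that still permits 8 edges overall, or leave it unmatched if none does
lex-smallest matching: {0-2, 4-3, 5-7, 6-16, 11-9, 13-1, 17-15, 24-10}

Lex-smallest maximum matching: {(0,2), (4,3), (5,7), (6,16), (11,9), (13,1), (17,15), (24,10)}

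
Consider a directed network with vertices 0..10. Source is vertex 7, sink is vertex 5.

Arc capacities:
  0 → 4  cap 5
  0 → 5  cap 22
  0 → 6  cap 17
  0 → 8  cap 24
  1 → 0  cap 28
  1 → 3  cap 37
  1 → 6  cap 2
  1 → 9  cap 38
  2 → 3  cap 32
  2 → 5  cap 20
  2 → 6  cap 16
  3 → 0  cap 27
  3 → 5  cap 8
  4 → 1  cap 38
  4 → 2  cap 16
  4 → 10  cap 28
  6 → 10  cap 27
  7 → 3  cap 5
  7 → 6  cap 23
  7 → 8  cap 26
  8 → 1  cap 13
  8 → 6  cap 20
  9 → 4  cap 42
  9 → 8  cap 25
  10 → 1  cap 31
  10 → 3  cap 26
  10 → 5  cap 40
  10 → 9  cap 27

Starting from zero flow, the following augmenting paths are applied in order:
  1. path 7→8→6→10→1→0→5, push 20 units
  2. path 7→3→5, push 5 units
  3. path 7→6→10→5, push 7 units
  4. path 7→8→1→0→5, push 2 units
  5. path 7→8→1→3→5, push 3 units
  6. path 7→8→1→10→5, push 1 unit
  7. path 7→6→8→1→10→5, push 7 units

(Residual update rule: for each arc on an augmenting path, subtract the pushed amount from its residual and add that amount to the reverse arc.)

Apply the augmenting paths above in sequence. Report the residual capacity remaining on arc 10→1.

Residual capacity of (10,1): 19

after path 1 (7→8→6→10→1→0→5, push 20): res(10,1)=11
after path 2 (7→3→5, push 5): res(10,1)=11
after path 3 (7→6→10→5, push 7): res(10,1)=11
after path 4 (7→8→1→0→5, push 2): res(10,1)=11
after path 5 (7→8→1→3→5, push 3): res(10,1)=11
after path 6 (7→8→1→10→5, push 1): res(10,1)=12
after path 7 (7→6→8→1→10→5, push 7): res(10,1)=19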